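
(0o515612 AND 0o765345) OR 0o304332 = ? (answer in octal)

0o515612 AND 0o765345 = 0o505200.
Then OR with 0o304332.

0o705332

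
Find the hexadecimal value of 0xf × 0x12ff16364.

Multiply each base-16 digit by 15, carrying:
  4×15 = 60 → write c carry 3
  6×15+3 = 93 → write d carry 5
  3×15+5 = 50 → write 2 carry 3
  6×15+3 = 93 → write d carry 5
  1×15+5 = 20 → write 4 carry 1
  f×15+1 = 226 → write 2 carry 14
  f×15+14 = 239 → write f carry 14
  2×15+14 = 44 → write c carry 2
  1×15+2 = 17 → write 1 carry 1
  remaining carry: 1

0x11cf24d2dc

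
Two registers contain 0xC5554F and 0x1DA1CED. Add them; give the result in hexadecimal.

Add column by column in base 16, right to left:
  F+D = C carry 1
  4+E+1 = 3 carry 1
  5+C+1 = 2 carry 1
  5+1+1 = 7
  5+A = F
  C+D = 9 carry 1
  0+1+1 = 2

0x29F723C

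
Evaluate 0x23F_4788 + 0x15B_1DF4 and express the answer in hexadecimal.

0x39A657C

Add column by column in base 16, right to left:
  8+4 = C
  8+F = 7 carry 1
  7+D+1 = 5 carry 1
  4+1+1 = 6
  F+B = A carry 1
  3+5+1 = 9
  2+1 = 3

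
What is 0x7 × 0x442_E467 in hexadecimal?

0x1DD43ED1

Multiply each base-16 digit by 7, carrying:
  7×7 = 49 → write 1 carry 3
  6×7+3 = 45 → write D carry 2
  4×7+2 = 30 → write E carry 1
  E×7+1 = 99 → write 3 carry 6
  2×7+6 = 20 → write 4 carry 1
  4×7+1 = 29 → write D carry 1
  4×7+1 = 29 → write D carry 1
  remaining carry: 1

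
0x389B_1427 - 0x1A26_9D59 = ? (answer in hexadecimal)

0x1E7476CE

Subtract column by column in base 16:
  7-9 → E (borrow)
  2-5-1 → C (borrow)
  4-D-1 → 6 (borrow)
  1-9-1 → 7 (borrow)
  B-6-1 → 4
  9-2 → 7
  8-A → E (borrow)
  3-1-1 → 1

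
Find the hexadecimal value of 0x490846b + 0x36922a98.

0x3b22af03

Add column by column in base 16, right to left:
  b+8 = 3 carry 1
  6+9+1 = 0 carry 1
  4+a+1 = f
  8+2 = a
  0+2 = 2
  9+9 = 2 carry 1
  4+6+1 = b
  0+3 = 3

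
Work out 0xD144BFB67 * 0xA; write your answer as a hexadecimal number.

0x82CAF7D206

Multiply each base-16 digit by 10, carrying:
  7×10 = 70 → write 6 carry 4
  6×10+4 = 64 → write 0 carry 4
  B×10+4 = 114 → write 2 carry 7
  F×10+7 = 157 → write D carry 9
  B×10+9 = 119 → write 7 carry 7
  4×10+7 = 47 → write F carry 2
  4×10+2 = 42 → write A carry 2
  1×10+2 = 12 → write C
  D×10 = 130 → write 2 carry 8
  remaining carry: 8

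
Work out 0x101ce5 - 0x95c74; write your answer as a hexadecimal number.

0x6c071

Subtract column by column in base 16:
  5-4 → 1
  e-7 → 7
  c-c → 0
  1-5 → c (borrow)
  0-9-1 → 6 (borrow)
  1-0-1 → 0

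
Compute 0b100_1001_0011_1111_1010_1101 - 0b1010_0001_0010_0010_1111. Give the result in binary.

0b1111110010110101111110

Subtract column by column in base 2:
  1-1 → 0
  0-1 → 1 (borrow)
  1-1-1 → 1 (borrow)
  1-1-1 → 1 (borrow)
  0-0-1 → 1 (borrow)
  1-1-1 → 1 (borrow)
  0-0-1 → 1 (borrow)
  1-0-1 → 0
  1-0 → 1
  1-1 → 0
  1-0 → 1
  1-0 → 1
  1-1 → 0
  1-0 → 1
  0-0 → 0
  0-0 → 0
  1-0 → 1
  0-1 → 1 (borrow)
  0-0-1 → 1 (borrow)
  1-1-1 → 1 (borrow)
  0-0-1 → 1 (borrow)
  0-0-1 → 1 (borrow)
  1-0-1 → 0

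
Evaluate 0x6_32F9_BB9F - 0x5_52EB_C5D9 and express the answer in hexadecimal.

0xE00DF5C6

Subtract column by column in base 16:
  F-9 → 6
  9-D → C (borrow)
  B-5-1 → 5
  B-C → F (borrow)
  9-B-1 → D (borrow)
  F-E-1 → 0
  2-2 → 0
  3-5 → E (borrow)
  6-5-1 → 0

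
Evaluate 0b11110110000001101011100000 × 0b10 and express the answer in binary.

0b111101100000011010111000000

Multiply each base-2 digit by 2, carrying:
  0×2 = 0 → write 0
  0×2 = 0 → write 0
  0×2 = 0 → write 0
  0×2 = 0 → write 0
  0×2 = 0 → write 0
  1×2 = 2 → write 0 carry 1
  1×2+1 = 3 → write 1 carry 1
  1×2+1 = 3 → write 1 carry 1
  0×2+1 = 1 → write 1
  1×2 = 2 → write 0 carry 1
  0×2+1 = 1 → write 1
  1×2 = 2 → write 0 carry 1
  1×2+1 = 3 → write 1 carry 1
  0×2+1 = 1 → write 1
  0×2 = 0 → write 0
  0×2 = 0 → write 0
  0×2 = 0 → write 0
  0×2 = 0 → write 0
  0×2 = 0 → write 0
  1×2 = 2 → write 0 carry 1
  1×2+1 = 3 → write 1 carry 1
  0×2+1 = 1 → write 1
  1×2 = 2 → write 0 carry 1
  1×2+1 = 3 → write 1 carry 1
  1×2+1 = 3 → write 1 carry 1
  1×2+1 = 3 → write 1 carry 1
  remaining carry: 1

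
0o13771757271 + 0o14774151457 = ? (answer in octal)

0o30766130750

Add column by column in base 8, right to left:
  1+7 = 0 carry 1
  7+5+1 = 5 carry 1
  2+4+1 = 7
  7+1 = 0 carry 1
  5+5+1 = 3 carry 1
  7+1+1 = 1 carry 1
  1+4+1 = 6
  7+7 = 6 carry 1
  7+7+1 = 7 carry 1
  3+4+1 = 0 carry 1
  1+1+1 = 3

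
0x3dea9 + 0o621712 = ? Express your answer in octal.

0o1601163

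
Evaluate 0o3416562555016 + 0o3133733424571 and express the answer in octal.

Add column by column in base 8, right to left:
  6+1 = 7
  1+7 = 0 carry 1
  0+5+1 = 6
  5+4 = 1 carry 1
  5+2+1 = 0 carry 1
  5+4+1 = 2 carry 1
  2+3+1 = 6
  6+3 = 1 carry 1
  5+7+1 = 5 carry 1
  6+3+1 = 2 carry 1
  1+3+1 = 5
  4+1 = 5
  3+3 = 6

0o6552516201607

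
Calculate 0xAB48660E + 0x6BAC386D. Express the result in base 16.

0x116F49E7B

Add column by column in base 16, right to left:
  E+D = B carry 1
  0+6+1 = 7
  6+8 = E
  6+3 = 9
  8+C = 4 carry 1
  4+A+1 = F
  B+B = 6 carry 1
  A+6+1 = 1 carry 1
  final carry 1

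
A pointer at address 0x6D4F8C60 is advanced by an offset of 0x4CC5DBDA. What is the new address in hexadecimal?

0xBA15683A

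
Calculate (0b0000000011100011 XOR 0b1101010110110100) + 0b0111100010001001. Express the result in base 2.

First 0b0000000011100011 XOR 0b1101010110110100 = 0b1101010101010111.
Add column by column in base 2, right to left:
  1+1 = 0 carry 1
  1+0+1 = 0 carry 1
  1+0+1 = 0 carry 1
  0+1+1 = 0 carry 1
  1+0+1 = 0 carry 1
  0+0+1 = 1
  1+0 = 1
  0+1 = 1
  1+0 = 1
  0+0 = 0
  1+0 = 1
  0+1 = 1
  1+1 = 0 carry 1
  0+1+1 = 0 carry 1
  1+1+1 = 1 carry 1
  1+0+1 = 0 carry 1
  final carry 1

0b10100110111100000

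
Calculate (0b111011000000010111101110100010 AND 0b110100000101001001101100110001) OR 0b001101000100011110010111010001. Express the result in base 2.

0b111101000100011111111111110001

0b111011000000010111101110100010 AND 0b110100000101001001101100110001 = 0b110000000000000001101100100000.
Then OR with 0b001101000100011110010111010001.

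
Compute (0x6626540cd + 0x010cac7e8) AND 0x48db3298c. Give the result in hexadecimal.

Add column by column in base 16, right to left:
  d+8 = 5 carry 1
  c+e+1 = b carry 1
  0+7+1 = 8
  4+c = 0 carry 1
  5+a+1 = 0 carry 1
  6+c+1 = 3 carry 1
  2+0+1 = 3
  6+1 = 7
  6+0 = 6
Sum = 0x6733008b5; now AND with 0x48db3298c:
  6&4=4, 7&8=0, 3&d=1, 3&b=3, 0&3=0, 0&2=0, 8&9=8, b&8=8, 5&c=4

0x401300884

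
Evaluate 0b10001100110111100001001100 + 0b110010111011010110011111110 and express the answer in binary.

0b1000100100010010010101001010

Add column by column in base 2, right to left:
  0+0 = 0
  0+1 = 1
  1+1 = 0 carry 1
  1+1+1 = 1 carry 1
  0+1+1 = 0 carry 1
  0+1+1 = 0 carry 1
  1+1+1 = 1 carry 1
  0+1+1 = 0 carry 1
  0+0+1 = 1
  0+0 = 0
  0+1 = 1
  1+1 = 0 carry 1
  1+0+1 = 0 carry 1
  1+1+1 = 1 carry 1
  1+0+1 = 0 carry 1
  0+1+1 = 0 carry 1
  1+1+1 = 1 carry 1
  1+0+1 = 0 carry 1
  0+1+1 = 0 carry 1
  0+1+1 = 0 carry 1
  1+1+1 = 1 carry 1
  1+0+1 = 0 carry 1
  0+1+1 = 0 carry 1
  0+0+1 = 1
  0+0 = 0
  1+1 = 0 carry 1
  0+1+1 = 0 carry 1
  final carry 1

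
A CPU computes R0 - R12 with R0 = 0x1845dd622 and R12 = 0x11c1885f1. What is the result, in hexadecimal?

0x68455031

Subtract column by column in base 16:
  2-1 → 1
  2-f → 3 (borrow)
  6-5-1 → 0
  d-8 → 5
  d-8 → 5
  5-1 → 4
  4-c → 8 (borrow)
  8-1-1 → 6
  1-1 → 0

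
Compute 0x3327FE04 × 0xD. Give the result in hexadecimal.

0x29907E634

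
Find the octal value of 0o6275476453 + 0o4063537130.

0o12361235603

Add column by column in base 8, right to left:
  3+0 = 3
  5+3 = 0 carry 1
  4+1+1 = 6
  6+7 = 5 carry 1
  7+3+1 = 3 carry 1
  4+5+1 = 2 carry 1
  5+3+1 = 1 carry 1
  7+6+1 = 6 carry 1
  2+0+1 = 3
  6+4 = 2 carry 1
  final carry 1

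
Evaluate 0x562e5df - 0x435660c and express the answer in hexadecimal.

0x12d7fd3

Subtract column by column in base 16:
  f-c → 3
  d-0 → d
  5-6 → f (borrow)
  e-6-1 → 7
  2-5 → d (borrow)
  6-3-1 → 2
  5-4 → 1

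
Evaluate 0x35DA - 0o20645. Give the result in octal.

0x35DA = 0o32732 in octal.
Subtract column by column in base 8:
  2-5 → 5 (borrow)
  3-4-1 → 6 (borrow)
  7-6-1 → 0
  2-0 → 2
  3-2 → 1

0o12065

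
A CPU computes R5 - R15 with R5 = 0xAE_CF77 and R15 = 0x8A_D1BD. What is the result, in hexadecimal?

Subtract column by column in base 16:
  7-D → A (borrow)
  7-B-1 → B (borrow)
  F-1-1 → D
  C-D → F (borrow)
  E-A-1 → 3
  A-8 → 2

0x23FDBA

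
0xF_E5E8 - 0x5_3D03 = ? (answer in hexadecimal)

0xAA8E5

Subtract column by column in base 16:
  8-3 → 5
  E-0 → E
  5-D → 8 (borrow)
  E-3-1 → A
  F-5 → A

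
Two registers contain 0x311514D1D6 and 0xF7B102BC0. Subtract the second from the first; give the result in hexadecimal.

0x219A04A616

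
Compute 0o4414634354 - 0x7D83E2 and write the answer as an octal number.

0o4355332412

0x7D83E2 = 0o37301742 in octal.
Subtract column by column in base 8:
  4-2 → 2
  5-4 → 1
  3-7 → 4 (borrow)
  4-1-1 → 2
  3-0 → 3
  6-3 → 3
  4-7 → 5 (borrow)
  1-3-1 → 5 (borrow)
  4-0-1 → 3
  4-0 → 4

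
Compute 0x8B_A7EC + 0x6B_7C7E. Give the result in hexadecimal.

Add column by column in base 16, right to left:
  C+E = A carry 1
  E+7+1 = 6 carry 1
  7+C+1 = 4 carry 1
  A+7+1 = 2 carry 1
  B+B+1 = 7 carry 1
  8+6+1 = F

0xF7246A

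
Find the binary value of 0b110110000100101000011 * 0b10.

Multiply each base-2 digit by 2, carrying:
  1×2 = 2 → write 0 carry 1
  1×2+1 = 3 → write 1 carry 1
  0×2+1 = 1 → write 1
  0×2 = 0 → write 0
  0×2 = 0 → write 0
  0×2 = 0 → write 0
  1×2 = 2 → write 0 carry 1
  0×2+1 = 1 → write 1
  1×2 = 2 → write 0 carry 1
  0×2+1 = 1 → write 1
  0×2 = 0 → write 0
  1×2 = 2 → write 0 carry 1
  0×2+1 = 1 → write 1
  0×2 = 0 → write 0
  0×2 = 0 → write 0
  0×2 = 0 → write 0
  1×2 = 2 → write 0 carry 1
  1×2+1 = 3 → write 1 carry 1
  0×2+1 = 1 → write 1
  1×2 = 2 → write 0 carry 1
  1×2+1 = 3 → write 1 carry 1
  remaining carry: 1

0b1101100001001010000110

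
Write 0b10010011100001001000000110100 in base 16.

0x12709034

Group the bits into nibbles: 0001 0010 0111 0000 1001 0000 0011 0100 → 12709034.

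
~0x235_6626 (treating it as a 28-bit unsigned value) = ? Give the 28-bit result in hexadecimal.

Each hex digit d becomes f−d:
  2→d, 3→c, 5→a, 6→9, 6→9, 2→d, 6→9

0xdca99d9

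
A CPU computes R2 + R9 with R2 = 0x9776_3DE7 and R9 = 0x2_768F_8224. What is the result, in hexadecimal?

0x30E05C00B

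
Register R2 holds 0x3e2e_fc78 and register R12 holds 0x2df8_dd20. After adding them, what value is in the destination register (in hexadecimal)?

0x6c27d998

Add column by column in base 16, right to left:
  8+0 = 8
  7+2 = 9
  c+d = 9 carry 1
  f+d+1 = d carry 1
  e+8+1 = 7 carry 1
  2+f+1 = 2 carry 1
  e+d+1 = c carry 1
  3+2+1 = 6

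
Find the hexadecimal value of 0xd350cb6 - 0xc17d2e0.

0x11d39d6

Subtract column by column in base 16:
  6-0 → 6
  b-e → d (borrow)
  c-2-1 → 9
  0-d → 3 (borrow)
  5-7-1 → d (borrow)
  3-1-1 → 1
  d-c → 1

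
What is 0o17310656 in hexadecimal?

0x3D91AE

Each octal digit is 3 bits: 1=001 7=111 3=011 1=001 0=000 6=110 5=101 6=110.
Group the bits into nibbles: 0011 1101 1001 0001 1010 1110 → 3D91AE.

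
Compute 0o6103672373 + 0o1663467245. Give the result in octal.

0o7767361640

Add column by column in base 8, right to left:
  3+5 = 0 carry 1
  7+4+1 = 4 carry 1
  3+2+1 = 6
  2+7 = 1 carry 1
  7+6+1 = 6 carry 1
  6+4+1 = 3 carry 1
  3+3+1 = 7
  0+6 = 6
  1+6 = 7
  6+1 = 7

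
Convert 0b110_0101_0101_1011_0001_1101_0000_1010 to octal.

Group the bits in threes: 001 100 101 010 110 110 001 110 100 001 010 → 14526616412.

0o14526616412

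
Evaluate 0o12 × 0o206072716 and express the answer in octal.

Multiply each base-8 digit by 10, carrying:
  6×10 = 60 → write 4 carry 7
  1×10+7 = 17 → write 1 carry 2
  7×10+2 = 72 → write 0 carry 9
  2×10+9 = 29 → write 5 carry 3
  7×10+3 = 73 → write 1 carry 9
  0×10+9 = 9 → write 1 carry 1
  6×10+1 = 61 → write 5 carry 7
  0×10+7 = 7 → write 7
  2×10 = 20 → write 4 carry 2
  remaining carry: 2

0o2475115014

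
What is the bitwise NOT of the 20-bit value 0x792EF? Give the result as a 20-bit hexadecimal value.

0x86D10

Each hex digit d becomes F−d:
  7→8, 9→6, 2→D, E→1, F→0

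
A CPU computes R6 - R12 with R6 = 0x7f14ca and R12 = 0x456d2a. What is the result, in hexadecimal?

0x39a7a0

Subtract column by column in base 16:
  a-a → 0
  c-2 → a
  4-d → 7 (borrow)
  1-6-1 → a (borrow)
  f-5-1 → 9
  7-4 → 3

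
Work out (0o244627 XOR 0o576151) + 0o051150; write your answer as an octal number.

First 0o244627 XOR 0o576151 = 0o732776.
Add column by column in base 8, right to left:
  6+0 = 6
  7+5 = 4 carry 1
  7+1+1 = 1 carry 1
  2+1+1 = 4
  3+5 = 0 carry 1
  7+0+1 = 0 carry 1
  final carry 1

0o1004146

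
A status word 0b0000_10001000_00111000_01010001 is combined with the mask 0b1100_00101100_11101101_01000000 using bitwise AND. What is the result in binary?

AND bit by bit (1 only where both bits are 1):
  0000100010000011100001010001
& 1100001011001110110101000000
= 0000000010000010100001000000

0b0000000010000010100001000000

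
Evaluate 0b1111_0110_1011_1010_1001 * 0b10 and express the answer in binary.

0b111101101011101010010

Multiply each base-2 digit by 2, carrying:
  1×2 = 2 → write 0 carry 1
  0×2+1 = 1 → write 1
  0×2 = 0 → write 0
  1×2 = 2 → write 0 carry 1
  0×2+1 = 1 → write 1
  1×2 = 2 → write 0 carry 1
  0×2+1 = 1 → write 1
  1×2 = 2 → write 0 carry 1
  1×2+1 = 3 → write 1 carry 1
  1×2+1 = 3 → write 1 carry 1
  0×2+1 = 1 → write 1
  1×2 = 2 → write 0 carry 1
  0×2+1 = 1 → write 1
  1×2 = 2 → write 0 carry 1
  1×2+1 = 3 → write 1 carry 1
  0×2+1 = 1 → write 1
  1×2 = 2 → write 0 carry 1
  1×2+1 = 3 → write 1 carry 1
  1×2+1 = 3 → write 1 carry 1
  1×2+1 = 3 → write 1 carry 1
  remaining carry: 1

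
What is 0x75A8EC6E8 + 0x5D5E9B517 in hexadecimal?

0xD30787BFF

Add column by column in base 16, right to left:
  8+7 = F
  E+1 = F
  6+5 = B
  C+B = 7 carry 1
  E+9+1 = 8 carry 1
  8+E+1 = 7 carry 1
  A+5+1 = 0 carry 1
  5+D+1 = 3 carry 1
  7+5+1 = D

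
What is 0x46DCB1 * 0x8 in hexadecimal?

0x236E588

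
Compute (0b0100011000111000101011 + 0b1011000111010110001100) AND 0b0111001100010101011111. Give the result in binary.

0b111000000000100010111

Add column by column in base 2, right to left:
  1+0 = 1
  1+0 = 1
  0+1 = 1
  1+1 = 0 carry 1
  0+0+1 = 1
  1+0 = 1
  0+0 = 0
  0+1 = 1
  0+1 = 1
  1+0 = 1
  1+1 = 0 carry 1
  1+0+1 = 0 carry 1
  0+1+1 = 0 carry 1
  0+1+1 = 0 carry 1
  0+1+1 = 0 carry 1
  1+0+1 = 0 carry 1
  1+0+1 = 0 carry 1
  0+0+1 = 1
  0+1 = 1
  0+1 = 1
  1+0 = 1
  0+1 = 1
Sum = 0b1111100000001110110111; now AND with 0b0111001100010101011111:
  1111100000001110110111
& 0111001100010101011111
= 0111000000000100010111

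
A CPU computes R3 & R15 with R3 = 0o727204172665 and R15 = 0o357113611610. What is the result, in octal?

0o307000010600

AND each oct digit independently (no carries):
  7&3=3, 2&5=0, 7&7=7, 2&1=0, 0&1=0, 4&3=0, 1&6=0, 7&1=1, 2&1=0, 6&6=6, 6&1=0, 5&0=0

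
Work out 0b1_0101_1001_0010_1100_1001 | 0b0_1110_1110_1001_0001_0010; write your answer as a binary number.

OR bit by bit (1 where either bit is 1):
  101011001001011001001
| 011101110100100010010
= 111111111101111011011

0b111111111101111011011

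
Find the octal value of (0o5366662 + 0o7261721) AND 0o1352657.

0o250603

Add column by column in base 8, right to left:
  2+1 = 3
  6+2 = 0 carry 1
  6+7+1 = 6 carry 1
  6+1+1 = 0 carry 1
  6+6+1 = 5 carry 1
  3+2+1 = 6
  5+7 = 4 carry 1
  final carry 1
Sum = 0o14650603; now AND with 0o1352657:
  1&0=0, 4&1=0, 6&3=2, 5&5=5, 0&2=0, 6&6=6, 0&5=0, 3&7=3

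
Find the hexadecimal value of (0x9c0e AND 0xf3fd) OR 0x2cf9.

0x9c0e AND 0xf3fd = 0x900c.
Then OR with 0x2cf9.

0xbcfd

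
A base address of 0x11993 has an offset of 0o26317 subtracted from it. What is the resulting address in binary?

0x11993 = 0b10001100110010011 in binary.
0o26317 = 0b10110011001111 in binary.
Subtract column by column in base 2:
  1-1 → 0
  1-1 → 0
  0-1 → 1 (borrow)
  0-1-1 → 0 (borrow)
  1-0-1 → 0
  0-0 → 0
  0-1 → 1 (borrow)
  1-1-1 → 1 (borrow)
  1-0-1 → 0
  0-0 → 0
  0-1 → 1 (borrow)
  1-1-1 → 1 (borrow)
  1-0-1 → 0
  0-1 → 1 (borrow)
  0-0-1 → 1 (borrow)
  0-0-1 → 1 (borrow)
  1-0-1 → 0

0b1110110011000100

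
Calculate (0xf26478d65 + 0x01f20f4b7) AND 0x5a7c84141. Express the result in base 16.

0x505480000

Add column by column in base 16, right to left:
  5+7 = c
  6+b = 1 carry 1
  d+4+1 = 2 carry 1
  8+f+1 = 8 carry 1
  7+0+1 = 8
  4+2 = 6
  6+f = 5 carry 1
  2+1+1 = 4
  f+0 = f
Sum = 0xf4568821c; now AND with 0x5a7c84141:
  f&5=5, 4&a=0, 5&7=5, 6&c=4, 8&8=8, 8&4=0, 2&1=0, 1&4=0, c&1=0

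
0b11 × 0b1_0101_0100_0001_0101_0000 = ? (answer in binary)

Multiply each base-2 digit by 3, carrying:
  0×3 = 0 → write 0
  0×3 = 0 → write 0
  0×3 = 0 → write 0
  0×3 = 0 → write 0
  1×3 = 3 → write 1 carry 1
  0×3+1 = 1 → write 1
  1×3 = 3 → write 1 carry 1
  0×3+1 = 1 → write 1
  1×3 = 3 → write 1 carry 1
  0×3+1 = 1 → write 1
  0×3 = 0 → write 0
  0×3 = 0 → write 0
  0×3 = 0 → write 0
  0×3 = 0 → write 0
  1×3 = 3 → write 1 carry 1
  0×3+1 = 1 → write 1
  1×3 = 3 → write 1 carry 1
  0×3+1 = 1 → write 1
  1×3 = 3 → write 1 carry 1
  0×3+1 = 1 → write 1
  1×3 = 3 → write 1 carry 1
  remaining carry: 1

0b1111111100001111110000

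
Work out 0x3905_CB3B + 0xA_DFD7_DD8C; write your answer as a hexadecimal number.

0xB18DDA8C7

Add column by column in base 16, right to left:
  B+C = 7 carry 1
  3+8+1 = C
  B+D = 8 carry 1
  C+D+1 = A carry 1
  5+7+1 = D
  0+D = D
  9+F = 8 carry 1
  3+D+1 = 1 carry 1
  0+A+1 = B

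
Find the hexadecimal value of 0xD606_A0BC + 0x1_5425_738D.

Add column by column in base 16, right to left:
  C+D = 9 carry 1
  B+8+1 = 4 carry 1
  0+3+1 = 4
  A+7 = 1 carry 1
  6+5+1 = C
  0+2 = 2
  6+4 = A
  D+5 = 2 carry 1
  0+1+1 = 2

0x22A2C1449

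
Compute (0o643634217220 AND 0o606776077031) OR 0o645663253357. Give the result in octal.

0o643634217220 AND 0o606776077031 = 0o602634017020.
Then OR with 0o645663253357.

0o647677257377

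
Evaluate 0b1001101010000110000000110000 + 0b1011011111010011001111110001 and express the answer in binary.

Add column by column in base 2, right to left:
  0+1 = 1
  0+0 = 0
  0+0 = 0
  0+0 = 0
  1+1 = 0 carry 1
  1+1+1 = 1 carry 1
  0+1+1 = 0 carry 1
  0+1+1 = 0 carry 1
  0+1+1 = 0 carry 1
  0+1+1 = 0 carry 1
  0+0+1 = 1
  0+0 = 0
  0+1 = 1
  1+1 = 0 carry 1
  1+0+1 = 0 carry 1
  0+0+1 = 1
  0+1 = 1
  0+0 = 0
  0+1 = 1
  1+1 = 0 carry 1
  0+1+1 = 0 carry 1
  1+1+1 = 1 carry 1
  0+1+1 = 0 carry 1
  1+0+1 = 0 carry 1
  1+1+1 = 1 carry 1
  0+1+1 = 0 carry 1
  0+0+1 = 1
  1+1 = 0 carry 1
  final carry 1

0b10101001001011001010000100001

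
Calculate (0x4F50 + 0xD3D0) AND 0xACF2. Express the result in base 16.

0x2020

Add column by column in base 16, right to left:
  0+0 = 0
  5+D = 2 carry 1
  F+3+1 = 3 carry 1
  4+D+1 = 2 carry 1
  final carry 1
Sum = 0x12320; now AND with 0xACF2:
  1&0=0, 2&A=2, 3&C=0, 2&F=2, 0&2=0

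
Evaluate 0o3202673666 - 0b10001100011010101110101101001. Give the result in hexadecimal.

0o3202673666 = 0x1A0B77B6 in hexadecimal.
0b10001100011010101110101101001 = 0x118D5D69 in hexadecimal.
Subtract column by column in base 16:
  6-9 → D (borrow)
  B-6-1 → 4
  7-D → A (borrow)
  7-5-1 → 1
  B-D → E (borrow)
  0-8-1 → 7 (borrow)
  A-1-1 → 8
  1-1 → 0

0x87E1A4D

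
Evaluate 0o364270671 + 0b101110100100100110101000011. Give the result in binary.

0o364270671 = 0b11110100010111000110111001 in binary.
Add column by column in base 2, right to left:
  1+1 = 0 carry 1
  0+1+1 = 0 carry 1
  0+0+1 = 1
  1+0 = 1
  1+0 = 1
  1+0 = 1
  0+1 = 1
  1+0 = 1
  1+1 = 0 carry 1
  0+0+1 = 1
  0+1 = 1
  0+1 = 1
  1+0 = 1
  1+0 = 1
  1+1 = 0 carry 1
  0+0+1 = 1
  1+0 = 1
  0+1 = 1
  0+0 = 0
  0+0 = 0
  1+1 = 0 carry 1
  0+0+1 = 1
  1+1 = 0 carry 1
  1+1+1 = 1 carry 1
  1+1+1 = 1 carry 1
  1+0+1 = 0 carry 1
  0+1+1 = 0 carry 1
  final carry 1

0b1001101000111011111011111100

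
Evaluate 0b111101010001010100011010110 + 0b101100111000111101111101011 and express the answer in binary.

0b1101010001010010010011000001

Add column by column in base 2, right to left:
  0+1 = 1
  1+1 = 0 carry 1
  1+0+1 = 0 carry 1
  0+1+1 = 0 carry 1
  1+0+1 = 0 carry 1
  0+1+1 = 0 carry 1
  1+1+1 = 1 carry 1
  1+1+1 = 1 carry 1
  0+1+1 = 0 carry 1
  0+1+1 = 0 carry 1
  0+0+1 = 1
  1+1 = 0 carry 1
  0+1+1 = 0 carry 1
  1+1+1 = 1 carry 1
  0+1+1 = 0 carry 1
  1+0+1 = 0 carry 1
  0+0+1 = 1
  0+0 = 0
  0+1 = 1
  1+1 = 0 carry 1
  0+1+1 = 0 carry 1
  1+0+1 = 0 carry 1
  0+0+1 = 1
  1+1 = 0 carry 1
  1+1+1 = 1 carry 1
  1+0+1 = 0 carry 1
  1+1+1 = 1 carry 1
  final carry 1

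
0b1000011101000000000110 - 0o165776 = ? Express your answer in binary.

0b1000001110010000001000

0o165776 = 0b1110101111111110 in binary.
Subtract column by column in base 2:
  0-0 → 0
  1-1 → 0
  1-1 → 0
  0-1 → 1 (borrow)
  0-1-1 → 0 (borrow)
  0-1-1 → 0 (borrow)
  0-1-1 → 0 (borrow)
  0-1-1 → 0 (borrow)
  0-1-1 → 0 (borrow)
  0-1-1 → 0 (borrow)
  0-0-1 → 1 (borrow)
  0-1-1 → 0 (borrow)
  1-0-1 → 0
  0-1 → 1 (borrow)
  1-1-1 → 1 (borrow)
  1-1-1 → 1 (borrow)
  1-0-1 → 0
  0-0 → 0
  0-0 → 0
  0-0 → 0
  0-0 → 0
  1-0 → 1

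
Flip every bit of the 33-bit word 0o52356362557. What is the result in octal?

Each oct digit d becomes 7−d:
  5→2, 2→5, 3→4, 5→2, 6→1, 3→4, 6→1, 2→5, 5→2, 5→2, 7→0

0o25421415220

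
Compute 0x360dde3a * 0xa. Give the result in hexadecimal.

Multiply each base-16 digit by 10, carrying:
  a×10 = 100 → write 4 carry 6
  3×10+6 = 36 → write 4 carry 2
  e×10+2 = 142 → write e carry 8
  d×10+8 = 138 → write a carry 8
  d×10+8 = 138 → write a carry 8
  0×10+8 = 8 → write 8
  6×10 = 60 → write c carry 3
  3×10+3 = 33 → write 1 carry 2
  remaining carry: 2

0x21c8aae44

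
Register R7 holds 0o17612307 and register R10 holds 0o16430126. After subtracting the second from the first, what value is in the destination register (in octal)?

0o1162161

Subtract column by column in base 8:
  7-6 → 1
  0-2 → 6 (borrow)
  3-1-1 → 1
  2-0 → 2
  1-3 → 6 (borrow)
  6-4-1 → 1
  7-6 → 1
  1-1 → 0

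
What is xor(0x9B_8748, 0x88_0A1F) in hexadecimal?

0x138D57

XOR each hex digit independently (no carries):
  9^8=1, B^8=3, 8^0=8, 7^A=D, 4^1=5, 8^F=7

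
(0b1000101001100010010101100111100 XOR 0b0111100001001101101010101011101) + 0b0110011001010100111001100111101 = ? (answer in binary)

0b10101100010000100111000110011110

First 0b1000101001100010010101100111100 XOR 0b0111100001001101101010101011101 = 0b1111001000101111111111001100001.
Add column by column in base 2, right to left:
  1+1 = 0 carry 1
  0+0+1 = 1
  0+1 = 1
  0+1 = 1
  0+1 = 1
  1+1 = 0 carry 1
  1+0+1 = 0 carry 1
  0+0+1 = 1
  0+1 = 1
  1+1 = 0 carry 1
  1+0+1 = 0 carry 1
  1+0+1 = 0 carry 1
  1+1+1 = 1 carry 1
  1+1+1 = 1 carry 1
  1+1+1 = 1 carry 1
  1+0+1 = 0 carry 1
  1+0+1 = 0 carry 1
  1+1+1 = 1 carry 1
  1+0+1 = 0 carry 1
  0+1+1 = 0 carry 1
  1+0+1 = 0 carry 1
  0+1+1 = 0 carry 1
  0+0+1 = 1
  0+0 = 0
  1+1 = 0 carry 1
  0+1+1 = 0 carry 1
  0+0+1 = 1
  1+0 = 1
  1+1 = 0 carry 1
  1+1+1 = 1 carry 1
  1+0+1 = 0 carry 1
  final carry 1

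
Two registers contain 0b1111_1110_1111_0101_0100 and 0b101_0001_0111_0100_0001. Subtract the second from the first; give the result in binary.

0b10101101100000010011

Subtract column by column in base 2:
  0-1 → 1 (borrow)
  0-0-1 → 1 (borrow)
  1-0-1 → 0
  0-0 → 0
  1-0 → 1
  0-0 → 0
  1-1 → 0
  0-0 → 0
  1-1 → 0
  1-1 → 0
  1-1 → 0
  1-0 → 1
  0-1 → 1 (borrow)
  1-0-1 → 0
  1-0 → 1
  1-0 → 1
  1-1 → 0
  1-0 → 1
  1-1 → 0
  1-0 → 1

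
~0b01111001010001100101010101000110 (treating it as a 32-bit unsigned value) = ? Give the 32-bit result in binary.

0b10000110101110011010101010111001

Invert each bit: 01111001010001100101010101000110 → 10000110101110011010101010111001.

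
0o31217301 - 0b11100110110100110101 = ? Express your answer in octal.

0o25530614

0b11100110110100110101 = 0o3466465 in octal.
Subtract column by column in base 8:
  1-5 → 4 (borrow)
  0-6-1 → 1 (borrow)
  3-4-1 → 6 (borrow)
  7-6-1 → 0
  1-6 → 3 (borrow)
  2-4-1 → 5 (borrow)
  1-3-1 → 5 (borrow)
  3-0-1 → 2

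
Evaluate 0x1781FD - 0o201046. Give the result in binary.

0b101100111111111010111

0x1781FD = 0b101111000000111111101 in binary.
0o201046 = 0b10000001000100110 in binary.
Subtract column by column in base 2:
  1-0 → 1
  0-1 → 1 (borrow)
  1-1-1 → 1 (borrow)
  1-0-1 → 0
  1-0 → 1
  1-1 → 0
  1-0 → 1
  1-0 → 1
  1-0 → 1
  0-1 → 1 (borrow)
  0-0-1 → 1 (borrow)
  0-0-1 → 1 (borrow)
  0-0-1 → 1 (borrow)
  0-0-1 → 1 (borrow)
  0-0-1 → 1 (borrow)
  1-0-1 → 0
  1-1 → 0
  1-0 → 1
  1-0 → 1
  0-0 → 0
  1-0 → 1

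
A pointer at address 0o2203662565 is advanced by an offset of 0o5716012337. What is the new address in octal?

0o10121675124

Add column by column in base 8, right to left:
  5+7 = 4 carry 1
  6+3+1 = 2 carry 1
  5+3+1 = 1 carry 1
  2+2+1 = 5
  6+1 = 7
  6+0 = 6
  3+6 = 1 carry 1
  0+1+1 = 2
  2+7 = 1 carry 1
  2+5+1 = 0 carry 1
  final carry 1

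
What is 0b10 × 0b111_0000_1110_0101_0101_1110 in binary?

0b111000011100101010111100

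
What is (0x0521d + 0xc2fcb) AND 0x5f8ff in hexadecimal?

0x480e8

Add column by column in base 16, right to left:
  d+b = 8 carry 1
  1+c+1 = e
  2+f = 1 carry 1
  5+2+1 = 8
  0+c = c
Sum = 0xc81e8; now AND with 0x5f8ff:
  c&5=4, 8&f=8, 1&8=0, e&f=e, 8&f=8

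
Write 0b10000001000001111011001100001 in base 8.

Group the bits in threes: 010 000 001 000 001 111 011 001 100 001 → 2010173141.

0o2010173141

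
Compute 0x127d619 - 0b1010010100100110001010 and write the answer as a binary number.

0x127d619 = 0b1001001111101011000011001 in binary.
Subtract column by column in base 2:
  1-0 → 1
  0-1 → 1 (borrow)
  0-0-1 → 1 (borrow)
  1-1-1 → 1 (borrow)
  1-0-1 → 0
  0-0 → 0
  0-0 → 0
  0-1 → 1 (borrow)
  0-1-1 → 0 (borrow)
  1-0-1 → 0
  1-0 → 1
  0-1 → 1 (borrow)
  1-0-1 → 0
  0-0 → 0
  1-1 → 0
  1-0 → 1
  1-1 → 0
  1-0 → 1
  1-0 → 1
  0-1 → 1 (borrow)
  0-0-1 → 1 (borrow)
  1-1-1 → 1 (borrow)
  0-0-1 → 1 (borrow)
  0-0-1 → 1 (borrow)
  1-0-1 → 0

0b111111101000110010001111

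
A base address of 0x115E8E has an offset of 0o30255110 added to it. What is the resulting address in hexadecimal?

0x72B8D6

0o30255110 = 0x615A48 in hexadecimal.
Add column by column in base 16, right to left:
  E+8 = 6 carry 1
  8+4+1 = D
  E+A = 8 carry 1
  5+5+1 = B
  1+1 = 2
  1+6 = 7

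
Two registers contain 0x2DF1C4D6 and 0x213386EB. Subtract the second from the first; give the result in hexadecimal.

0xCBE3DEB

Subtract column by column in base 16:
  6-B → B (borrow)
  D-E-1 → E (borrow)
  4-6-1 → D (borrow)
  C-8-1 → 3
  1-3 → E (borrow)
  F-3-1 → B
  D-1 → C
  2-2 → 0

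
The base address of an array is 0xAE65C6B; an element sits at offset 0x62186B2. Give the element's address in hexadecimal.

Add column by column in base 16, right to left:
  B+2 = D
  6+B = 1 carry 1
  C+6+1 = 3 carry 1
  5+8+1 = E
  6+1 = 7
  E+2 = 0 carry 1
  A+6+1 = 1 carry 1
  final carry 1

0x1107E31D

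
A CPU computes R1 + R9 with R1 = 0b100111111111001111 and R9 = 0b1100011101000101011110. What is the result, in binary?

0b1101000101000100101101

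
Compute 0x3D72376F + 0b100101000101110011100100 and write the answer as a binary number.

0x3D72376F = 0b111101011100100011011101101111 in binary.
Add column by column in base 2, right to left:
  1+0 = 1
  1+0 = 1
  1+1 = 0 carry 1
  1+0+1 = 0 carry 1
  0+0+1 = 1
  1+1 = 0 carry 1
  1+1+1 = 1 carry 1
  0+1+1 = 0 carry 1
  1+0+1 = 0 carry 1
  1+0+1 = 0 carry 1
  1+1+1 = 1 carry 1
  0+1+1 = 0 carry 1
  1+1+1 = 1 carry 1
  1+0+1 = 0 carry 1
  0+1+1 = 0 carry 1
  0+0+1 = 1
  0+0 = 0
  1+0 = 1
  0+1 = 1
  0+0 = 0
  1+1 = 0 carry 1
  1+0+1 = 0 carry 1
  1+0+1 = 0 carry 1
  0+1+1 = 0 carry 1
  1+0+1 = 0 carry 1
  0+0+1 = 1
  1+0 = 1
  1+0 = 1
  1+0 = 1
  1+0 = 1

0b111110000001101001010001010011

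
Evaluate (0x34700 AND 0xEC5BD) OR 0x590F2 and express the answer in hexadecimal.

0x34700 AND 0xEC5BD = 0x24500.
Then OR with 0x590F2.

0x7D5F2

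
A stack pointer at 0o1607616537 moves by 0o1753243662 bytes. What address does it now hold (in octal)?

Add column by column in base 8, right to left:
  7+2 = 1 carry 1
  3+6+1 = 2 carry 1
  5+6+1 = 4 carry 1
  6+3+1 = 2 carry 1
  1+4+1 = 6
  6+2 = 0 carry 1
  7+3+1 = 3 carry 1
  0+5+1 = 6
  6+7 = 5 carry 1
  1+1+1 = 3

0o3563062421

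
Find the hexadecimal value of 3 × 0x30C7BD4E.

Multiply each base-16 digit by 3, carrying:
  E×3 = 42 → write A carry 2
  4×3+2 = 14 → write E
  D×3 = 39 → write 7 carry 2
  B×3+2 = 35 → write 3 carry 2
  7×3+2 = 23 → write 7 carry 1
  C×3+1 = 37 → write 5 carry 2
  0×3+2 = 2 → write 2
  3×3 = 9 → write 9

0x925737EA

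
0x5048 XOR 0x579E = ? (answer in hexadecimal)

XOR each hex digit independently (no carries):
  5^5=0, 0^7=7, 4^9=D, 8^E=6

0x07D6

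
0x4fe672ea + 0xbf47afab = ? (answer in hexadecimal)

Add column by column in base 16, right to left:
  a+b = 5 carry 1
  e+a+1 = 9 carry 1
  2+f+1 = 2 carry 1
  7+a+1 = 2 carry 1
  6+7+1 = e
  e+4 = 2 carry 1
  f+f+1 = f carry 1
  4+b+1 = 0 carry 1
  final carry 1

0x10f2e2295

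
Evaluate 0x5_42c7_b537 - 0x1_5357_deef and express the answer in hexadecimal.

0x3ef6fd648

Subtract column by column in base 16:
  7-f → 8 (borrow)
  3-e-1 → 4 (borrow)
  5-e-1 → 6 (borrow)
  b-d-1 → d (borrow)
  7-7-1 → f (borrow)
  c-5-1 → 6
  2-3 → f (borrow)
  4-5-1 → e (borrow)
  5-1-1 → 3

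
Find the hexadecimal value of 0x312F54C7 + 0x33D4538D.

Add column by column in base 16, right to left:
  7+D = 4 carry 1
  C+8+1 = 5 carry 1
  4+3+1 = 8
  5+5 = A
  F+4 = 3 carry 1
  2+D+1 = 0 carry 1
  1+3+1 = 5
  3+3 = 6

0x6503A854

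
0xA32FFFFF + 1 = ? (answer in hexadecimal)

0xA3300000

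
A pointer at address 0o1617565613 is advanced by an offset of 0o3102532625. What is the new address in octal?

Add column by column in base 8, right to left:
  3+5 = 0 carry 1
  1+2+1 = 4
  6+6 = 4 carry 1
  5+2+1 = 0 carry 1
  6+3+1 = 2 carry 1
  5+5+1 = 3 carry 1
  7+2+1 = 2 carry 1
  1+0+1 = 2
  6+1 = 7
  1+3 = 4

0o4722320440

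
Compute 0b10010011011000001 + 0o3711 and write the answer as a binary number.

0o3711 = 0b11111001001 in binary.
Add column by column in base 2, right to left:
  1+1 = 0 carry 1
  0+0+1 = 1
  0+0 = 0
  0+1 = 1
  0+0 = 0
  0+0 = 0
  1+1 = 0 carry 1
  1+1+1 = 1 carry 1
  0+1+1 = 0 carry 1
  1+1+1 = 1 carry 1
  1+1+1 = 1 carry 1
  0+0+1 = 1
  0+0 = 0
  1+0 = 1
  0+0 = 0
  0+0 = 0
  1+0 = 1

0b10010111010001010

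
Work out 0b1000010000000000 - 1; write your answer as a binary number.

0b1000001111111111

The trailing 10 digits are 0, so subtracting 1 borrows through: they become 1 and the next digit up decrements.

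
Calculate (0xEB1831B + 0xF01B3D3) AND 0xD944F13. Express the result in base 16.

0xD900602

Add column by column in base 16, right to left:
  B+3 = E
  1+D = E
  3+3 = 6
  8+B = 3 carry 1
  1+1+1 = 3
  B+0 = B
  E+F = D carry 1
  final carry 1
Sum = 0x1DB336EE; now AND with 0xD944F13:
  1&0=0, D&D=D, B&9=9, 3&4=0, 3&4=0, 6&F=6, E&1=0, E&3=2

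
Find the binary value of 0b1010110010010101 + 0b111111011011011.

0b10010101101110000

Add column by column in base 2, right to left:
  1+1 = 0 carry 1
  0+1+1 = 0 carry 1
  1+0+1 = 0 carry 1
  0+1+1 = 0 carry 1
  1+1+1 = 1 carry 1
  0+0+1 = 1
  0+1 = 1
  1+1 = 0 carry 1
  0+0+1 = 1
  0+1 = 1
  1+1 = 0 carry 1
  1+1+1 = 1 carry 1
  0+1+1 = 0 carry 1
  1+1+1 = 1 carry 1
  0+1+1 = 0 carry 1
  1+0+1 = 0 carry 1
  final carry 1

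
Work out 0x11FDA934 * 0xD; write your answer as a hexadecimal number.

0xE9E197A4

Multiply each base-16 digit by 13, carrying:
  4×13 = 52 → write 4 carry 3
  3×13+3 = 42 → write A carry 2
  9×13+2 = 119 → write 7 carry 7
  A×13+7 = 137 → write 9 carry 8
  D×13+8 = 177 → write 1 carry 11
  F×13+11 = 206 → write E carry 12
  1×13+12 = 25 → write 9 carry 1
  1×13+1 = 14 → write E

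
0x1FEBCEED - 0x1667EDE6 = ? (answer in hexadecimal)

Subtract column by column in base 16:
  D-6 → 7
  E-E → 0
  E-D → 1
  C-E → E (borrow)
  B-7-1 → 3
  E-6 → 8
  F-6 → 9
  1-1 → 0

0x983E107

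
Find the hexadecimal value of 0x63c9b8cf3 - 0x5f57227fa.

Subtract column by column in base 16:
  3-a → 9 (borrow)
  f-f-1 → f (borrow)
  c-7-1 → 4
  8-2 → 6
  b-2 → 9
  9-7 → 2
  c-5 → 7
  3-f → 4 (borrow)
  6-5-1 → 0

0x472964f9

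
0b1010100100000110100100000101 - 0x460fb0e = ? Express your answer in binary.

0x460fb0e = 0b100011000001111101100001110 in binary.
Subtract column by column in base 2:
  1-0 → 1
  0-1 → 1 (borrow)
  1-1-1 → 1 (borrow)
  0-1-1 → 0 (borrow)
  0-0-1 → 1 (borrow)
  0-0-1 → 1 (borrow)
  0-0-1 → 1 (borrow)
  0-0-1 → 1 (borrow)
  1-1-1 → 1 (borrow)
  0-1-1 → 0 (borrow)
  0-0-1 → 1 (borrow)
  1-1-1 → 1 (borrow)
  0-1-1 → 0 (borrow)
  1-1-1 → 1 (borrow)
  1-1-1 → 1 (borrow)
  0-1-1 → 0 (borrow)
  0-0-1 → 1 (borrow)
  0-0-1 → 1 (borrow)
  0-0-1 → 1 (borrow)
  0-0-1 → 1 (borrow)
  1-0-1 → 0
  0-1 → 1 (borrow)
  0-1-1 → 0 (borrow)
  1-0-1 → 0
  0-0 → 0
  1-0 → 1
  0-1 → 1 (borrow)
  1-0-1 → 0

0b110001011110110110111110111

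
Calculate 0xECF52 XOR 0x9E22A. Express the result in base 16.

XOR each hex digit independently (no carries):
  E^9=7, C^E=2, F^2=D, 5^2=7, 2^A=8

0x72D78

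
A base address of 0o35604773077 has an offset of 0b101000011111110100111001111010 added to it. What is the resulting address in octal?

0b101000011111110100111001111010 = 0o5037647172 in octal.
Add column by column in base 8, right to left:
  7+2 = 1 carry 1
  7+7+1 = 7 carry 1
  0+1+1 = 2
  3+7 = 2 carry 1
  7+4+1 = 4 carry 1
  7+6+1 = 6 carry 1
  4+7+1 = 4 carry 1
  0+3+1 = 4
  6+0 = 6
  5+5 = 2 carry 1
  3+0+1 = 4

0o42644642271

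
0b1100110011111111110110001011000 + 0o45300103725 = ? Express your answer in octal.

0b1100110011111111110110001011000 = 0o14637766130 in octal.
Add column by column in base 8, right to left:
  0+5 = 5
  3+2 = 5
  1+7 = 0 carry 1
  6+3+1 = 2 carry 1
  6+0+1 = 7
  7+1 = 0 carry 1
  7+0+1 = 0 carry 1
  3+0+1 = 4
  6+3 = 1 carry 1
  4+5+1 = 2 carry 1
  1+4+1 = 6

0o62140072055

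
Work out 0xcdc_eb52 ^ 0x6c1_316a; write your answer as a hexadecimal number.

0xa1dda38

XOR each hex digit independently (no carries):
  c^6=a, d^c=1, c^1=d, e^3=d, b^1=a, 5^6=3, 2^a=8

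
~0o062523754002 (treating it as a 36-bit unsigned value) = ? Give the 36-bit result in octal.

Each oct digit d becomes 7−d:
  0→7, 6→1, 2→5, 5→2, 2→5, 3→4, 7→0, 5→2, 4→3, 0→7, 0→7, 2→5

0o715254023775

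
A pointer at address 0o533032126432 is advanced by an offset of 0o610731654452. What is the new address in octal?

Add column by column in base 8, right to left:
  2+2 = 4
  3+5 = 0 carry 1
  4+4+1 = 1 carry 1
  6+4+1 = 3 carry 1
  2+5+1 = 0 carry 1
  1+6+1 = 0 carry 1
  2+1+1 = 4
  3+3 = 6
  0+7 = 7
  3+0 = 3
  3+1 = 4
  5+6 = 3 carry 1
  final carry 1

0o1343764003104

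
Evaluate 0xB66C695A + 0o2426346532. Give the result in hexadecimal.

0xCAC636B4

0o2426346532 = 0x1459CD5A in hexadecimal.
Add column by column in base 16, right to left:
  A+A = 4 carry 1
  5+5+1 = B
  9+D = 6 carry 1
  6+C+1 = 3 carry 1
  C+9+1 = 6 carry 1
  6+5+1 = C
  6+4 = A
  B+1 = C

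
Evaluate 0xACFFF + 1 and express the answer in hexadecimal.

The trailing 3 digits are F (max in base 16), so adding 1 cascades: they roll to 0 and the next digit up increments.

0xAD000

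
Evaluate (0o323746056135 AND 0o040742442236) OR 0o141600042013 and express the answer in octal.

0o323746056135 AND 0o040742442236 = 0o000742042034.
Then OR with 0o141600042013.

0o141742042037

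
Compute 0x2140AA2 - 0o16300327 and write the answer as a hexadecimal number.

0x1DA89CB

0o16300327 = 0x3980D7 in hexadecimal.
Subtract column by column in base 16:
  2-7 → B (borrow)
  A-D-1 → C (borrow)
  A-0-1 → 9
  0-8 → 8 (borrow)
  4-9-1 → A (borrow)
  1-3-1 → D (borrow)
  2-0-1 → 1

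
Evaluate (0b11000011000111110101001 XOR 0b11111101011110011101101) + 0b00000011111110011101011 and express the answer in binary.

0b1000010011000000101111

First 0b11000011000111110101001 XOR 0b11111101011110011101101 = 0b00111110011001101000100.
Add column by column in base 2, right to left:
  0+1 = 1
  0+1 = 1
  1+0 = 1
  0+1 = 1
  0+0 = 0
  0+1 = 1
  1+1 = 0 carry 1
  0+1+1 = 0 carry 1
  1+0+1 = 0 carry 1
  1+0+1 = 0 carry 1
  0+1+1 = 0 carry 1
  0+1+1 = 0 carry 1
  1+1+1 = 1 carry 1
  1+1+1 = 1 carry 1
  0+1+1 = 0 carry 1
  0+1+1 = 0 carry 1
  1+1+1 = 1 carry 1
  1+0+1 = 0 carry 1
  1+0+1 = 0 carry 1
  1+0+1 = 0 carry 1
  1+0+1 = 0 carry 1
  final carry 1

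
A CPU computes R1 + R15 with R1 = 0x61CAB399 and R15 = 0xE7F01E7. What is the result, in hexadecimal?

0x7049B580

Add column by column in base 16, right to left:
  9+7 = 0 carry 1
  9+E+1 = 8 carry 1
  3+1+1 = 5
  B+0 = B
  A+F = 9 carry 1
  C+7+1 = 4 carry 1
  1+E+1 = 0 carry 1
  6+0+1 = 7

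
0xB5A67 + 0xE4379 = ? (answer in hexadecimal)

0x199DE0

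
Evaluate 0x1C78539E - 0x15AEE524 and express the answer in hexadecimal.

Subtract column by column in base 16:
  E-4 → A
  9-2 → 7
  3-5 → E (borrow)
  5-E-1 → 6 (borrow)
  8-E-1 → 9 (borrow)
  7-A-1 → C (borrow)
  C-5-1 → 6
  1-1 → 0

0x6C96E7A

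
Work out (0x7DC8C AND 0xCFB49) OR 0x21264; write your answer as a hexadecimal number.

0x6DA6C

0x7DC8C AND 0xCFB49 = 0x4D808.
Then OR with 0x21264.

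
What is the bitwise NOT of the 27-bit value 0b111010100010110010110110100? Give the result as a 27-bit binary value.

0b000101011101001101001001011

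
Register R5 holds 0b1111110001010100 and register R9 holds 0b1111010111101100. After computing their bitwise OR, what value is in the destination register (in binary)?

OR bit by bit (1 where either bit is 1):
  1111110001010100
| 1111010111101100
= 1111110111111100

0b1111110111111100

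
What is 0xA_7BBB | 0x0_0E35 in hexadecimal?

0xA7FBF

OR each hex digit independently (no carries):
  A|0=A, 7|0=7, B|E=F, B|3=B, B|5=F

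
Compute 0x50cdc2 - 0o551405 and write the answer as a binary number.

0b10011011111101010111101

0x50cdc2 = 0b10100001100110111000010 in binary.
0o551405 = 0b101101001100000101 in binary.
Subtract column by column in base 2:
  0-1 → 1 (borrow)
  1-0-1 → 0
  0-1 → 1 (borrow)
  0-0-1 → 1 (borrow)
  0-0-1 → 1 (borrow)
  0-0-1 → 1 (borrow)
  1-0-1 → 0
  1-0 → 1
  1-1 → 0
  0-1 → 1 (borrow)
  1-0-1 → 0
  1-0 → 1
  0-1 → 1 (borrow)
  0-0-1 → 1 (borrow)
  1-1-1 → 1 (borrow)
  1-1-1 → 1 (borrow)
  0-0-1 → 1 (borrow)
  0-1-1 → 0 (borrow)
  0-0-1 → 1 (borrow)
  0-0-1 → 1 (borrow)
  1-0-1 → 0
  0-0 → 0
  1-0 → 1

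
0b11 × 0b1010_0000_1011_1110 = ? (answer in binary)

0b11110001000111010

Multiply each base-2 digit by 3, carrying:
  0×3 = 0 → write 0
  1×3 = 3 → write 1 carry 1
  1×3+1 = 4 → write 0 carry 2
  1×3+2 = 5 → write 1 carry 2
  1×3+2 = 5 → write 1 carry 2
  1×3+2 = 5 → write 1 carry 2
  0×3+2 = 2 → write 0 carry 1
  1×3+1 = 4 → write 0 carry 2
  0×3+2 = 2 → write 0 carry 1
  0×3+1 = 1 → write 1
  0×3 = 0 → write 0
  0×3 = 0 → write 0
  0×3 = 0 → write 0
  1×3 = 3 → write 1 carry 1
  0×3+1 = 1 → write 1
  1×3 = 3 → write 1 carry 1
  remaining carry: 1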